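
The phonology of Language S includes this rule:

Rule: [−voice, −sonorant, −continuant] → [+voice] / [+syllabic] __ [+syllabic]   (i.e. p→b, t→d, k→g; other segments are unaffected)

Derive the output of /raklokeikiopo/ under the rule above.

raklogeigiobo

/k/ is a voiceless stop between vowels /o/ and /e/, so it voices to [g].
/k/ is a voiceless stop between vowels /i/ and /i/, so it voices to [g].
/p/ is a voiceless stop between vowels /o/ and /o/, so it voices to [b].
Surface form: [raklogeigiobo].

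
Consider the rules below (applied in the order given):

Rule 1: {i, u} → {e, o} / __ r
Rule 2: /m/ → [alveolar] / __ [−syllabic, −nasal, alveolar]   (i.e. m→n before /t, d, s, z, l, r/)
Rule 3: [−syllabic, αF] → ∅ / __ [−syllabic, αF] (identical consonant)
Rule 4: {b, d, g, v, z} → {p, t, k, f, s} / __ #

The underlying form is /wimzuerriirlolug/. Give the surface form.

winzuerierloluk

Rule 1 (pre-rhotic lowering): /i/ is a high vowel immediately before /r/, so it lowers to [e]. /wimzuerriirlolug/ → wimzuerrierlolug.
Rule 2 (nasal place assimilation): /m/ precedes the alveolar consonant /z/, so it assimilates in place to [n]. /wimzuerrierlolug/ → winzuerrierlolug.
Rule 3 (degemination): /rr/ is a geminate; the first /r/ deletes. /winzuerrierlolug/ → winzuerierlolug.
Rule 4 (final devoicing): /g/ is a voiced obstruent in word-final position, so it devoices to [k]. /winzuerierlolug/ → winzuerierloluk.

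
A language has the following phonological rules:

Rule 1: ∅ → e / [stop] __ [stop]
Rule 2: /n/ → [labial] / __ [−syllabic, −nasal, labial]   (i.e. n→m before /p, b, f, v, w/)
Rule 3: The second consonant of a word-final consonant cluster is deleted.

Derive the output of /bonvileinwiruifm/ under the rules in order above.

bomvileimwiruif

Rule 1 (stop-cluster e-epenthesis): no segment meets the environment; /bonvileinwiruifm/ is unchanged.
Rule 2 (nasal place assimilation): /n/ precedes the labial consonant /v/, so it assimilates in place to [m]. /n/ precedes the labial consonant /w/, so it assimilates in place to [m]. /bonvileinwiruifm/ → bomvileimwiruifm.
Rule 3 (final cluster simplification): /m/ is the second consonant of a word-final cluster /fm/, so it deletes. /bomvileimwiruifm/ → bomvileimwiruif.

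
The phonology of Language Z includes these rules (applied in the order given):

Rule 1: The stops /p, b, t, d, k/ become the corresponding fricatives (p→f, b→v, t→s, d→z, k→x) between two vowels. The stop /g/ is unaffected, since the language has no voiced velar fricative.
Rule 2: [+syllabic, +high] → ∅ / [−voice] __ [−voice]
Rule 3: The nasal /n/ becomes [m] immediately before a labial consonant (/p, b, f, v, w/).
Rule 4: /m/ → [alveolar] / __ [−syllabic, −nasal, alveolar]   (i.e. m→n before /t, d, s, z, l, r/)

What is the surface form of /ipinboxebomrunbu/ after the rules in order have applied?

Rule 1 (intervocalic spirantization): /p/ is a stop between vowels /i/ and /i/, so it spirantizes to the fricative [f]. /b/ is a stop between vowels /e/ and /o/, so it spirantizes to the fricative [v]. /ipinboxebomrunbu/ → ifinboxevomrunbu.
Rule 2 (high vowel syncope): no segment meets the environment; /ifinboxevomrunbu/ is unchanged.
Rule 3 (nasal place assimilation): /n/ precedes the labial consonant /b/, so it assimilates in place to [m]. /n/ precedes the labial consonant /b/, so it assimilates in place to [m]. /ifinboxevomrunbu/ → ifimboxevomrumbu.
Rule 4 (nasal place assimilation): /m/ precedes the alveolar consonant /r/, so it assimilates in place to [n]. /ifimboxevomrumbu/ → ifimboxevonrumbu.

ifimboxevonrumbu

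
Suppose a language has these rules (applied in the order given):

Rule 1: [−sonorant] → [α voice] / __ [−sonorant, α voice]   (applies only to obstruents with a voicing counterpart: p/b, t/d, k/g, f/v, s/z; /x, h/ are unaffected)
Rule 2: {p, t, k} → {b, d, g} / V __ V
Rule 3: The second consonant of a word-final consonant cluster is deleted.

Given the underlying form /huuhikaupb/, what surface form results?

huuhigaub

Rule 1 (regressive voicing assimilation): /p/ precedes the voiced obstruent /b/, so it voices to [b] by assimilation. /huuhikaupb/ → huuhikaubb.
Rule 2 (intervocalic voicing): /k/ is a voiceless stop between vowels /i/ and /a/, so it voices to [g]. /huuhikaubb/ → huuhigaubb.
Rule 3 (final cluster simplification): /b/ is the second consonant of a word-final cluster /bb/, so it deletes. /huuhigaubb/ → huuhigaub.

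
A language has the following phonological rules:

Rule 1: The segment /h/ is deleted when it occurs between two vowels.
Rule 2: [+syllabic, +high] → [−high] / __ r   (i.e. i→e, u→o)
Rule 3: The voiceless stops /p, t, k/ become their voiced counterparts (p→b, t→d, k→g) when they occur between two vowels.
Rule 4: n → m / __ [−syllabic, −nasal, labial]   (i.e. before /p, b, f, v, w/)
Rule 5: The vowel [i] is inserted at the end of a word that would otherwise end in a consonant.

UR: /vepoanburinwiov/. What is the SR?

veboamborimwiovi

Rule 1 (intervocalic h-deletion): no segment meets the environment; /vepoanburinwiov/ is unchanged.
Rule 2 (pre-rhotic lowering): /u/ is a high vowel immediately before /r/, so it lowers to [o]. /vepoanburinwiov/ → vepoanborinwiov.
Rule 3 (intervocalic voicing): /p/ is a voiceless stop between vowels /e/ and /o/, so it voices to [b]. /vepoanborinwiov/ → veboanborinwiov.
Rule 4 (nasal place assimilation): /n/ precedes the labial consonant /b/, so it assimilates in place to [m]. /n/ precedes the labial consonant /w/, so it assimilates in place to [m]. /veboanborinwiov/ → veboamborimwiov.
Rule 5 (final i-epenthesis): the form ends in the consonant /v/, so [i] is inserted word-finally. /veboamborimwiov/ → veboamborimwiovi.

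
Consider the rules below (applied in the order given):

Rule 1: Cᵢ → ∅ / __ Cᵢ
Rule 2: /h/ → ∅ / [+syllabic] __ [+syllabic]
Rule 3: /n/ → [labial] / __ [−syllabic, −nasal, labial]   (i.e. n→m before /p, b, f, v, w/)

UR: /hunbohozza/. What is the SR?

Rule 1 (degemination): /zz/ is a geminate; the first /z/ deletes. /hunbohozza/ → hunbohoza.
Rule 2 (intervocalic h-deletion): /h/ occurs between vowels /o/ and /o/, so it deletes. /hunbohoza/ → hunbooza.
Rule 3 (nasal place assimilation): /n/ precedes the labial consonant /b/, so it assimilates in place to [m]. /hunbooza/ → humbooza.

humbooza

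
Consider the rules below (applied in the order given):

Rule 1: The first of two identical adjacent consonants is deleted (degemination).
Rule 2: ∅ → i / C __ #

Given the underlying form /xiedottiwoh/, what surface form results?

xiedotiwohi

Rule 1 (degemination): /tt/ is a geminate; the first /t/ deletes. /xiedottiwoh/ → xiedotiwoh.
Rule 2 (final i-epenthesis): the form ends in the consonant /h/, so [i] is inserted word-finally. /xiedotiwoh/ → xiedotiwohi.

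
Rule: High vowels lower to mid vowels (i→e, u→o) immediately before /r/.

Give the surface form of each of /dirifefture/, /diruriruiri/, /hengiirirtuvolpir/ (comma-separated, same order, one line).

/dirifefture/: /i/ is a high vowel immediately before /r/, so it lowers to [e]. /u/ is a high vowel immediately before /r/, so it lowers to [o]. → [derifeftore].
/diruriruiri/: /i/ is a high vowel immediately before /r/, so it lowers to [e]. /u/ is a high vowel immediately before /r/, so it lowers to [o]. /i/ is a high vowel immediately before /r/, so it lowers to [e]. /i/ is a high vowel immediately before /r/, so it lowers to [e]. → [derorerueri].
/hengiirirtuvolpir/: /i/ is a high vowel immediately before /r/, so it lowers to [e]. /i/ is a high vowel immediately before /r/, so it lowers to [e]. /i/ is a high vowel immediately before /r/, so it lowers to [e]. → [hengierertuvolper].

derifeftore, derorerueri, hengierertuvolper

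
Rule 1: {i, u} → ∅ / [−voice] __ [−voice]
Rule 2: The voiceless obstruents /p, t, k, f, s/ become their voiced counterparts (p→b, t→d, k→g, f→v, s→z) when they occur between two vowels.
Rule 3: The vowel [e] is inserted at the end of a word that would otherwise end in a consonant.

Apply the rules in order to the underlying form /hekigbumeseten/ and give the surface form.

Rule 1 (high vowel syncope): no segment meets the environment; /hekigbumeseten/ is unchanged.
Rule 2 (intervocalic voicing): /k/ is a voiceless obstruent between vowels /e/ and /i/, so it voices to [g]. /s/ is a voiceless obstruent between vowels /e/ and /e/, so it voices to [z]. /t/ is a voiceless obstruent between vowels /e/ and /e/, so it voices to [d]. /hekigbumeseten/ → hegigbumezeden.
Rule 3 (final e-epenthesis): the form ends in the consonant /n/, so [e] is inserted word-finally. /hegigbumezeden/ → hegigbumezedene.

hegigbumezedene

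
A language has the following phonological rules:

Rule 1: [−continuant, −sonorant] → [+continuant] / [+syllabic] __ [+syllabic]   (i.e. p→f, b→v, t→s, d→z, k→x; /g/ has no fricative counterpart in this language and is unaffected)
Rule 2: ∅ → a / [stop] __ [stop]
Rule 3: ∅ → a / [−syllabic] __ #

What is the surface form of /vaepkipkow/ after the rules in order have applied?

Rule 1 (intervocalic spirantization): no segment meets the environment; /vaepkipkow/ is unchanged.
Rule 2 (stop-cluster a-epenthesis): /p/ and /k/ form a stop–stop cluster, so [a] is inserted between them. /p/ and /k/ form a stop–stop cluster, so [a] is inserted between them. /vaepkipkow/ → vaepakipakow.
Rule 3 (final a-epenthesis): the form ends in the consonant /w/, so [a] is inserted word-finally. /vaepakipakow/ → vaepakipakowa.

vaepakipakowa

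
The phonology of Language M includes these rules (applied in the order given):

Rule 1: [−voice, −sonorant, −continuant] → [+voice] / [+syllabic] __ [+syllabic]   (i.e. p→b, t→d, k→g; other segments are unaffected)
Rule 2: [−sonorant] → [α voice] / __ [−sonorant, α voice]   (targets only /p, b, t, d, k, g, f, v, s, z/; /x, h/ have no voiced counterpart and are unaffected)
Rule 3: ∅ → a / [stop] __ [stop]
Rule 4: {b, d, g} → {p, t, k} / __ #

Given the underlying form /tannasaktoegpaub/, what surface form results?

tannasakatoekapaup

Rule 1 (intervocalic voicing): no segment meets the environment; /tannasaktoegpaub/ is unchanged.
Rule 2 (regressive voicing assimilation): /g/ precedes the voiceless obstruent /p/, so it devoices to [k] by assimilation. /tannasaktoegpaub/ → tannasaktoekpaub.
Rule 3 (stop-cluster a-epenthesis): /k/ and /t/ form a stop–stop cluster, so [a] is inserted between them. /k/ and /p/ form a stop–stop cluster, so [a] is inserted between them. /tannasaktoekpaub/ → tannasakatoekapaub.
Rule 4 (final devoicing): /b/ is a voiced stop in word-final position, so it devoices to [p]. /tannasakatoekapaub/ → tannasakatoekapaup.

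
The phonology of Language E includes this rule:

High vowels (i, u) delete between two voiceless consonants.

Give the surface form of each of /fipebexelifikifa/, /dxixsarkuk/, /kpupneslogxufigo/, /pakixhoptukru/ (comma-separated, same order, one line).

/fipebexelifikifa/: /i/ is a high vowel flanked by voiceless consonants /f/ and /p/, so it deletes. /i/ is a high vowel flanked by voiceless consonants /f/ and /k/, so it deletes. /i/ is a high vowel flanked by voiceless consonants /k/ and /f/, so it deletes. → [fpebexelifkfa].
/dxixsarkuk/: /i/ is a high vowel flanked by voiceless consonants /x/ and /x/, so it deletes. /u/ is a high vowel flanked by voiceless consonants /k/ and /k/, so it deletes. → [dxxsarkk].
/kpupneslogxufigo/: /u/ is a high vowel flanked by voiceless consonants /p/ and /p/, so it deletes. /u/ is a high vowel flanked by voiceless consonants /x/ and /f/, so it deletes. → [kppneslogxfigo].
/pakixhoptukru/: /i/ is a high vowel flanked by voiceless consonants /k/ and /x/, so it deletes. /u/ is a high vowel flanked by voiceless consonants /t/ and /k/, so it deletes. → [pakxhoptkru].

fpebexelifkfa, dxxsarkk, kppneslogxfigo, pakxhoptkru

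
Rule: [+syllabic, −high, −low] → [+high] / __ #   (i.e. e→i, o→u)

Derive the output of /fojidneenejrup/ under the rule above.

No segment of /fojidneenejrup/ meets the structural description of the rule, so the form surfaces unchanged.

fojidneenejrup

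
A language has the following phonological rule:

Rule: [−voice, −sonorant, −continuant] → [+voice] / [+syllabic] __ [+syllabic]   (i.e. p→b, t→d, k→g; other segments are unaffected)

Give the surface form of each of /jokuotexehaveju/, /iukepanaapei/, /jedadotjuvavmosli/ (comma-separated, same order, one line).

joguodexehaveju, iugebanaabei, jedadotjuvavmosli

/jokuotexehaveju/: /k/ is a voiceless stop between vowels /o/ and /u/, so it voices to [g]. /t/ is a voiceless stop between vowels /o/ and /e/, so it voices to [d]. → [joguodexehaveju].
/iukepanaapei/: /k/ is a voiceless stop between vowels /u/ and /e/, so it voices to [g]. /p/ is a voiceless stop between vowels /e/ and /a/, so it voices to [b]. /p/ is a voiceless stop between vowels /a/ and /e/, so it voices to [b]. → [iugebanaabei].
/jedadotjuvavmosli/: the rule's environment is not met; surfaces unchanged as [jedadotjuvavmosli].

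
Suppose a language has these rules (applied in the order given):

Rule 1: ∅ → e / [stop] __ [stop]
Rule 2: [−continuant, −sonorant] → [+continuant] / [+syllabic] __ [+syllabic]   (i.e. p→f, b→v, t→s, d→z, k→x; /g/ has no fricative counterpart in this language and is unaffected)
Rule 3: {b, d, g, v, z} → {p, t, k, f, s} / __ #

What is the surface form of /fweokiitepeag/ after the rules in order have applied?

fweoxiisefeak

Rule 1 (stop-cluster e-epenthesis): no segment meets the environment; /fweokiitepeag/ is unchanged.
Rule 2 (intervocalic spirantization): /k/ is a stop between vowels /o/ and /i/, so it spirantizes to the fricative [x]. /t/ is a stop between vowels /i/ and /e/, so it spirantizes to the fricative [s]. /p/ is a stop between vowels /e/ and /e/, so it spirantizes to the fricative [f]. /fweokiitepeag/ → fweoxiisefeag.
Rule 3 (final devoicing): /g/ is a voiced obstruent in word-final position, so it devoices to [k]. /fweoxiisefeag/ → fweoxiisefeak.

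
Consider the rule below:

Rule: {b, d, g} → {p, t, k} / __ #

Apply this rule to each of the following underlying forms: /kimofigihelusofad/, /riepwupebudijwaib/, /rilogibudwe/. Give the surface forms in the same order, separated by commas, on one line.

/kimofigihelusofad/: /d/ is a voiced stop in word-final position, so it devoices to [t]. → [kimofigihelusofat].
/riepwupebudijwaib/: /b/ is a voiced stop in word-final position, so it devoices to [p]. → [riepwupebudijwaip].
/rilogibudwe/: the rule's environment is not met; surfaces unchanged as [rilogibudwe].

kimofigihelusofat, riepwupebudijwaip, rilogibudwe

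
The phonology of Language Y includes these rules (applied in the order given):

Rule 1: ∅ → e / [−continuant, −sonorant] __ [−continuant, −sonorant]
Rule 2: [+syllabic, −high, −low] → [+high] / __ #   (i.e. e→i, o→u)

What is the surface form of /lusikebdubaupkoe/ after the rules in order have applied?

lusikebedubaupekoi

Rule 1 (stop-cluster e-epenthesis): /b/ and /d/ form a stop–stop cluster, so [e] is inserted between them. /p/ and /k/ form a stop–stop cluster, so [e] is inserted between them. /lusikebdubaupkoe/ → lusikebedubaupekoe.
Rule 2 (final vowel raising): /e/ is a mid vowel in word-final position, so it raises to [i]. /lusikebedubaupekoe/ → lusikebedubaupekoi.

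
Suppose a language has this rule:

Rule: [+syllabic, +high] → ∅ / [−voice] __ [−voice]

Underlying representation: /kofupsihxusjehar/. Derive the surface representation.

/u/ is a high vowel flanked by voiceless consonants /f/ and /p/, so it deletes.
/i/ is a high vowel flanked by voiceless consonants /s/ and /h/, so it deletes.
/u/ is a high vowel flanked by voiceless consonants /x/ and /s/, so it deletes.
Surface form: [kofpshxsjehar].

kofpshxsjehar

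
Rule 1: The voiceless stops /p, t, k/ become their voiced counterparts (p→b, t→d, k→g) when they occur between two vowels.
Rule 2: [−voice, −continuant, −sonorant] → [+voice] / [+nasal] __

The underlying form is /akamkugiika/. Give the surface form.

Rule 1 (intervocalic voicing): /k/ is a voiceless stop between vowels /a/ and /a/, so it voices to [g]. /k/ is a voiceless stop between vowels /i/ and /a/, so it voices to [g]. /akamkugiika/ → agamkugiiga.
Rule 2 (post-nasal voicing): /k/ is a voiceless stop immediately after the nasal /m/, so it voices to [g]. /agamkugiiga/ → agamgugiiga.

agamgugiiga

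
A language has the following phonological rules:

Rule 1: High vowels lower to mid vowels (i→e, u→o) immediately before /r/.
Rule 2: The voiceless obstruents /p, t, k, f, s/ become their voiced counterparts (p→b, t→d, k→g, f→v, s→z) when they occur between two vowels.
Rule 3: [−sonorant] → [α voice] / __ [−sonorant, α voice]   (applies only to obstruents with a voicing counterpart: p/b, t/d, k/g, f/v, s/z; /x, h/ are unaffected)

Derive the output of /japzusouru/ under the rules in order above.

jabzuzooru

Rule 1 (pre-rhotic lowering): /u/ is a high vowel immediately before /r/, so it lowers to [o]. /japzusouru/ → japzusooru.
Rule 2 (intervocalic voicing): /s/ is a voiceless obstruent between vowels /u/ and /o/, so it voices to [z]. /japzusooru/ → japzuzooru.
Rule 3 (regressive voicing assimilation): /p/ precedes the voiced obstruent /z/, so it voices to [b] by assimilation. /japzuzooru/ → jabzuzooru.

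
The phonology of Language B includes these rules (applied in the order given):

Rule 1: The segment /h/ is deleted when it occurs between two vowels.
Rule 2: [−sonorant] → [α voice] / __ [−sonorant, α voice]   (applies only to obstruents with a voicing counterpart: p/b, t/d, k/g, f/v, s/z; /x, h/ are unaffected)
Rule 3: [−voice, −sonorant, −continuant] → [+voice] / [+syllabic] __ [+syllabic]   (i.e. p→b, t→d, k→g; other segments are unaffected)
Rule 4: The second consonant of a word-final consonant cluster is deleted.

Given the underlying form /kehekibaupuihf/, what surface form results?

keegibaubuih

Rule 1 (intervocalic h-deletion): /h/ occurs between vowels /e/ and /e/, so it deletes. /kehekibaupuihf/ → keekibaupuihf.
Rule 2 (regressive voicing assimilation): no segment meets the environment; /keekibaupuihf/ is unchanged.
Rule 3 (intervocalic voicing): /k/ is a voiceless stop between vowels /e/ and /i/, so it voices to [g]. /p/ is a voiceless stop between vowels /u/ and /u/, so it voices to [b]. /keekibaupuihf/ → keegibaubuihf.
Rule 4 (final cluster simplification): /f/ is the second consonant of a word-final cluster /hf/, so it deletes. /keegibaubuihf/ → keegibaubuih.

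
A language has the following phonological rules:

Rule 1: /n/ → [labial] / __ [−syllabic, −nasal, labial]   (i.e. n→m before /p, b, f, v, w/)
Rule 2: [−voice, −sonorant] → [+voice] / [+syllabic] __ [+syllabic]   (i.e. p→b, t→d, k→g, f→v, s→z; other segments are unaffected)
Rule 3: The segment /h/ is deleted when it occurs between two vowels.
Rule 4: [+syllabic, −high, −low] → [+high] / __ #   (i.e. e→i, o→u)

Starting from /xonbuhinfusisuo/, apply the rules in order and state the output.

Rule 1 (nasal place assimilation): /n/ precedes the labial consonant /b/, so it assimilates in place to [m]. /n/ precedes the labial consonant /f/, so it assimilates in place to [m]. /xonbuhinfusisuo/ → xombuhimfusisuo.
Rule 2 (intervocalic voicing): /s/ is a voiceless obstruent between vowels /u/ and /i/, so it voices to [z]. /s/ is a voiceless obstruent between vowels /i/ and /u/, so it voices to [z]. /xombuhimfusisuo/ → xombuhimfuzizuo.
Rule 3 (intervocalic h-deletion): /h/ occurs between vowels /u/ and /i/, so it deletes. /xombuhimfuzizuo/ → xombuimfuzizuo.
Rule 4 (final vowel raising): /o/ is a mid vowel in word-final position, so it raises to [u]. /xombuimfuzizuo/ → xombuimfuzizuu.

xombuimfuzizuu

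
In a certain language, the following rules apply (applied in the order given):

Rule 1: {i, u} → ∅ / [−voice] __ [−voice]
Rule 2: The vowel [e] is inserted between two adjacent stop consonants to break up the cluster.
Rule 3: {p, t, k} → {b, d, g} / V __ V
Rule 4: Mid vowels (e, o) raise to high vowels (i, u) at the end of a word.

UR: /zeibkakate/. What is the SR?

Rule 1 (high vowel syncope): no segment meets the environment; /zeibkakate/ is unchanged.
Rule 2 (stop-cluster e-epenthesis): /b/ and /k/ form a stop–stop cluster, so [e] is inserted between them. /zeibkakate/ → zeibekakate.
Rule 3 (intervocalic voicing): /k/ is a voiceless stop between vowels /e/ and /a/, so it voices to [g]. /k/ is a voiceless stop between vowels /a/ and /a/, so it voices to [g]. /t/ is a voiceless stop between vowels /a/ and /e/, so it voices to [d]. /zeibekakate/ → zeibegagade.
Rule 4 (final vowel raising): /e/ is a mid vowel in word-final position, so it raises to [i]. /zeibegagade/ → zeibegagadi.

zeibegagadi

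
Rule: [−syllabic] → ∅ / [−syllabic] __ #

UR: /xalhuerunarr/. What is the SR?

/r/ is the second consonant of a word-final cluster /rr/, so it deletes.
Surface form: [xalhuerunar].

xalhuerunar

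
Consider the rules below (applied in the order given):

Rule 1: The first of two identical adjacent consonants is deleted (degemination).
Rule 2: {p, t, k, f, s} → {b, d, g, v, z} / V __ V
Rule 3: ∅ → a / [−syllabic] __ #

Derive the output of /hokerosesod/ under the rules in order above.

hogerozezoda

Rule 1 (degemination): no segment meets the environment; /hokerosesod/ is unchanged.
Rule 2 (intervocalic voicing): /k/ is a voiceless obstruent between vowels /o/ and /e/, so it voices to [g]. /s/ is a voiceless obstruent between vowels /o/ and /e/, so it voices to [z]. /s/ is a voiceless obstruent between vowels /e/ and /o/, so it voices to [z]. /hokerosesod/ → hogerozezod.
Rule 3 (final a-epenthesis): the form ends in the consonant /d/, so [a] is inserted word-finally. /hogerozezod/ → hogerozezoda.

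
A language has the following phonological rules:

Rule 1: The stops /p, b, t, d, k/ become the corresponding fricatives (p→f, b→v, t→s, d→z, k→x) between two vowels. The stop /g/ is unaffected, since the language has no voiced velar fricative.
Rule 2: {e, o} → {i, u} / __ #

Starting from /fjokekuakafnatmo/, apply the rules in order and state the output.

fjoxexuaxafnatmu

Rule 1 (intervocalic spirantization): /k/ is a stop between vowels /o/ and /e/, so it spirantizes to the fricative [x]. /k/ is a stop between vowels /e/ and /u/, so it spirantizes to the fricative [x]. /k/ is a stop between vowels /a/ and /a/, so it spirantizes to the fricative [x]. /fjokekuakafnatmo/ → fjoxexuaxafnatmo.
Rule 2 (final vowel raising): /o/ is a mid vowel in word-final position, so it raises to [u]. /fjoxexuaxafnatmo/ → fjoxexuaxafnatmu.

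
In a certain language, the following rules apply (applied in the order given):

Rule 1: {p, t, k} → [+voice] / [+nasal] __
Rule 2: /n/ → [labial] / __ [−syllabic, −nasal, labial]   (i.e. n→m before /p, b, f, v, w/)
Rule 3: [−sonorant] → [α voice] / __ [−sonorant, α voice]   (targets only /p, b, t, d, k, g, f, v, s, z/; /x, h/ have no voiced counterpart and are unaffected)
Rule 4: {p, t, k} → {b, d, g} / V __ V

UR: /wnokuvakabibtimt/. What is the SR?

wnoguvagabiptimd

Rule 1 (post-nasal voicing): /t/ is a voiceless stop immediately after the nasal /m/, so it voices to [d]. /wnokuvakabibtimt/ → wnokuvakabibtimd.
Rule 2 (nasal place assimilation): no segment meets the environment; /wnokuvakabibtimd/ is unchanged.
Rule 3 (regressive voicing assimilation): /b/ precedes the voiceless obstruent /t/, so it devoices to [p] by assimilation. /wnokuvakabibtimd/ → wnokuvakabiptimd.
Rule 4 (intervocalic voicing): /k/ is a voiceless stop between vowels /o/ and /u/, so it voices to [g]. /k/ is a voiceless stop between vowels /a/ and /a/, so it voices to [g]. /wnokuvakabiptimd/ → wnoguvagabiptimd.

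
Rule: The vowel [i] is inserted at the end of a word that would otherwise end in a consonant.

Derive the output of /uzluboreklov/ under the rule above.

uzluboreklovi

the form ends in the consonant /v/, so [i] is inserted word-finally.
Surface form: [uzluboreklovi].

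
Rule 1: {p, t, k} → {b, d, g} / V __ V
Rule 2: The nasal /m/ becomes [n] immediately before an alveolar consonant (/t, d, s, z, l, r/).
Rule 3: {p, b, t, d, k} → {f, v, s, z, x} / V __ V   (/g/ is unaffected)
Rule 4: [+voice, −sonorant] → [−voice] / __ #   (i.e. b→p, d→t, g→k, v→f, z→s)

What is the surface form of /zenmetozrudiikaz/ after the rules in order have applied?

zenmezozruziigas

Rule 1 (intervocalic voicing): /t/ is a voiceless stop between vowels /e/ and /o/, so it voices to [d]. /k/ is a voiceless stop between vowels /i/ and /a/, so it voices to [g]. /zenmetozrudiikaz/ → zenmedozrudiigaz.
Rule 2 (nasal place assimilation): no segment meets the environment; /zenmedozrudiigaz/ is unchanged.
Rule 3 (intervocalic spirantization): /d/ is a stop between vowels /e/ and /o/, so it spirantizes to the fricative [z]. /d/ is a stop between vowels /u/ and /i/, so it spirantizes to the fricative [z]. /zenmedozrudiigaz/ → zenmezozruziigaz.
Rule 4 (final devoicing): /z/ is a voiced obstruent in word-final position, so it devoices to [s]. /zenmezozruziigaz/ → zenmezozruziigas.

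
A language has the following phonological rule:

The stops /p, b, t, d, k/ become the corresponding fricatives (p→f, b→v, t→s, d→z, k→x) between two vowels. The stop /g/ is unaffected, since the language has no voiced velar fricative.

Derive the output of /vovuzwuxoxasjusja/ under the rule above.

vovuzwuxoxasjusja

No segment of /vovuzwuxoxasjusja/ meets the structural description of the rule, so the form surfaces unchanged.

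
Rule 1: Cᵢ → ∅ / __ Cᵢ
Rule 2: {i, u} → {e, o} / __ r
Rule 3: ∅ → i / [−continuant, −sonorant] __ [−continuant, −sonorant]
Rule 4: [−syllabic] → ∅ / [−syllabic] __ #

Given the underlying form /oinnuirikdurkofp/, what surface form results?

oinuerikidorkof

Rule 1 (degemination): /nn/ is a geminate; the first /n/ deletes. /oinnuirikdurkofp/ → oinuirikdurkofp.
Rule 2 (pre-rhotic lowering): /i/ is a high vowel immediately before /r/, so it lowers to [e]. /u/ is a high vowel immediately before /r/, so it lowers to [o]. /oinuirikdurkofp/ → oinuerikdorkofp.
Rule 3 (stop-cluster i-epenthesis): /k/ and /d/ form a stop–stop cluster, so [i] is inserted between them. /oinuerikdorkofp/ → oinuerikidorkofp.
Rule 4 (final cluster simplification): /p/ is the second consonant of a word-final cluster /fp/, so it deletes. /oinuerikidorkofp/ → oinuerikidorkof.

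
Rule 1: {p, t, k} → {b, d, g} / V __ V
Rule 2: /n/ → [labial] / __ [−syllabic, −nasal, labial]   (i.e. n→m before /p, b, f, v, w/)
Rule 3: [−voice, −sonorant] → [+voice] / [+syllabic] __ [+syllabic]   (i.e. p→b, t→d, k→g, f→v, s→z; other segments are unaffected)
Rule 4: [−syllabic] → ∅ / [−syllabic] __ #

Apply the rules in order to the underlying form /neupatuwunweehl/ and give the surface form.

Rule 1 (intervocalic voicing): /p/ is a voiceless stop between vowels /u/ and /a/, so it voices to [b]. /t/ is a voiceless stop between vowels /a/ and /u/, so it voices to [d]. /neupatuwunweehl/ → neubaduwunweehl.
Rule 2 (nasal place assimilation): /n/ precedes the labial consonant /w/, so it assimilates in place to [m]. /neubaduwunweehl/ → neubaduwumweehl.
Rule 3 (intervocalic voicing): no segment meets the environment; /neubaduwumweehl/ is unchanged.
Rule 4 (final cluster simplification): /l/ is the second consonant of a word-final cluster /hl/, so it deletes. /neubaduwumweehl/ → neubaduwumweeh.

neubaduwumweeh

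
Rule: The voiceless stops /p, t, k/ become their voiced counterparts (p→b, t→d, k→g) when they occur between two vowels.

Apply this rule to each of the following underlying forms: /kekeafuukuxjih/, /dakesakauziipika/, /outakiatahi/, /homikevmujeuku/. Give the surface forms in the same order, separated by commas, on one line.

/kekeafuukuxjih/: /k/ is a voiceless stop between vowels /e/ and /e/, so it voices to [g]. /k/ is a voiceless stop between vowels /u/ and /u/, so it voices to [g]. → [kegeafuuguxjih].
/dakesakauziipika/: /k/ is a voiceless stop between vowels /a/ and /e/, so it voices to [g]. /k/ is a voiceless stop between vowels /a/ and /a/, so it voices to [g]. /p/ is a voiceless stop between vowels /i/ and /i/, so it voices to [b]. /k/ is a voiceless stop between vowels /i/ and /a/, so it voices to [g]. → [dagesagauziibiga].
/outakiatahi/: /t/ is a voiceless stop between vowels /u/ and /a/, so it voices to [d]. /k/ is a voiceless stop between vowels /a/ and /i/, so it voices to [g]. /t/ is a voiceless stop between vowels /a/ and /a/, so it voices to [d]. → [oudagiadahi].
/homikevmujeuku/: /k/ is a voiceless stop between vowels /i/ and /e/, so it voices to [g]. /k/ is a voiceless stop between vowels /u/ and /u/, so it voices to [g]. → [homigevmujeugu].

kegeafuuguxjih, dagesagauziibiga, oudagiadahi, homigevmujeugu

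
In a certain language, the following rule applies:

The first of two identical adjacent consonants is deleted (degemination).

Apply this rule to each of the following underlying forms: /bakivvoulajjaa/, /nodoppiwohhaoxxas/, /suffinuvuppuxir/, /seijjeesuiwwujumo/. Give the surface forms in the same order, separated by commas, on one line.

bakivoulajaa, nodopiwohaoxas, sufinuvupuxir, seijeesuiwujumo

/bakivvoulajjaa/: /vv/ is a geminate; the first /v/ deletes. /jj/ is a geminate; the first /j/ deletes. → [bakivoulajaa].
/nodoppiwohhaoxxas/: /pp/ is a geminate; the first /p/ deletes. /hh/ is a geminate; the first /h/ deletes. /xx/ is a geminate; the first /x/ deletes. → [nodopiwohaoxas].
/suffinuvuppuxir/: /ff/ is a geminate; the first /f/ deletes. /pp/ is a geminate; the first /p/ deletes. → [sufinuvupuxir].
/seijjeesuiwwujumo/: /jj/ is a geminate; the first /j/ deletes. /ww/ is a geminate; the first /w/ deletes. → [seijeesuiwujumo].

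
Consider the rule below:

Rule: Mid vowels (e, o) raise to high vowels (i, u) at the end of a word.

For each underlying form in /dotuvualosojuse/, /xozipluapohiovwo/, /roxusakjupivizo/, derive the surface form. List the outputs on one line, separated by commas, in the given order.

dotuvualosojusi, xozipluapohiovwu, roxusakjupivizu

/dotuvualosojuse/: /e/ is a mid vowel in word-final position, so it raises to [i]. → [dotuvualosojusi].
/xozipluapohiovwo/: /o/ is a mid vowel in word-final position, so it raises to [u]. → [xozipluapohiovwu].
/roxusakjupivizo/: /o/ is a mid vowel in word-final position, so it raises to [u]. → [roxusakjupivizu].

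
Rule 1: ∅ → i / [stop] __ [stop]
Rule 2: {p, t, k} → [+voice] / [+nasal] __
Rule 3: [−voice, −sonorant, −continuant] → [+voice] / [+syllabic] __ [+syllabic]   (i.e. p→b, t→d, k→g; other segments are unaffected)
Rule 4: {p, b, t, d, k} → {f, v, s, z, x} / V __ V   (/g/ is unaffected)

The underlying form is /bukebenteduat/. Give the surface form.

bugevendezuat

Rule 1 (stop-cluster i-epenthesis): no segment meets the environment; /bukebenteduat/ is unchanged.
Rule 2 (post-nasal voicing): /t/ is a voiceless stop immediately after the nasal /n/, so it voices to [d]. /bukebenteduat/ → bukebendeduat.
Rule 3 (intervocalic voicing): /k/ is a voiceless stop between vowels /u/ and /e/, so it voices to [g]. /bukebendeduat/ → bugebendeduat.
Rule 4 (intervocalic spirantization): /b/ is a stop between vowels /e/ and /e/, so it spirantizes to the fricative [v]. /d/ is a stop between vowels /e/ and /u/, so it spirantizes to the fricative [z]. /bugebendeduat/ → bugevendezuat.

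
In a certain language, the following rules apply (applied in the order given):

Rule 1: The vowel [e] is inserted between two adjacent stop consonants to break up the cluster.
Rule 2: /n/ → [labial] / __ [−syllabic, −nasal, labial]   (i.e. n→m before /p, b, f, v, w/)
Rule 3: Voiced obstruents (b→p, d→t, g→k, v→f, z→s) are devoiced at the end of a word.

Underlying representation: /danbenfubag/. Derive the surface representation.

Rule 1 (stop-cluster e-epenthesis): no segment meets the environment; /danbenfubag/ is unchanged.
Rule 2 (nasal place assimilation): /n/ precedes the labial consonant /b/, so it assimilates in place to [m]. /n/ precedes the labial consonant /f/, so it assimilates in place to [m]. /danbenfubag/ → dambemfubag.
Rule 3 (final devoicing): /g/ is a voiced obstruent in word-final position, so it devoices to [k]. /dambemfubag/ → dambemfubak.

dambemfubak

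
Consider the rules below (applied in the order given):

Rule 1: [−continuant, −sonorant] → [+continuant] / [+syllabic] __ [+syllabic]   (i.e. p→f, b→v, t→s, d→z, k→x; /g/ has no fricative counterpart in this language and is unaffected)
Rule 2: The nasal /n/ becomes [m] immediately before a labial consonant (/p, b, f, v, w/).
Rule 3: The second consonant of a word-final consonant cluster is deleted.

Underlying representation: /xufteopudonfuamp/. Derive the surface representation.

Rule 1 (intervocalic spirantization): /p/ is a stop between vowels /o/ and /u/, so it spirantizes to the fricative [f]. /d/ is a stop between vowels /u/ and /o/, so it spirantizes to the fricative [z]. /xufteopudonfuamp/ → xufteofuzonfuamp.
Rule 2 (nasal place assimilation): /n/ precedes the labial consonant /f/, so it assimilates in place to [m]. /xufteofuzonfuamp/ → xufteofuzomfuamp.
Rule 3 (final cluster simplification): /p/ is the second consonant of a word-final cluster /mp/, so it deletes. /xufteofuzomfuamp/ → xufteofuzomfuam.

xufteofuzomfuam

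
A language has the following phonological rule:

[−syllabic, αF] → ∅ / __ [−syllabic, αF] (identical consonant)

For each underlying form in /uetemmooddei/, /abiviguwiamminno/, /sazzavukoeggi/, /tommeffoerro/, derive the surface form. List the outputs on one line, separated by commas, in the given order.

/uetemmooddei/: /mm/ is a geminate; the first /m/ deletes. /dd/ is a geminate; the first /d/ deletes. → [uetemoodei].
/abiviguwiamminno/: /mm/ is a geminate; the first /m/ deletes. /nn/ is a geminate; the first /n/ deletes. → [abiviguwiamino].
/sazzavukoeggi/: /zz/ is a geminate; the first /z/ deletes. /gg/ is a geminate; the first /g/ deletes. → [sazavukoegi].
/tommeffoerro/: /mm/ is a geminate; the first /m/ deletes. /ff/ is a geminate; the first /f/ deletes. /rr/ is a geminate; the first /r/ deletes. → [tomefoero].

uetemoodei, abiviguwiamino, sazavukoegi, tomefoero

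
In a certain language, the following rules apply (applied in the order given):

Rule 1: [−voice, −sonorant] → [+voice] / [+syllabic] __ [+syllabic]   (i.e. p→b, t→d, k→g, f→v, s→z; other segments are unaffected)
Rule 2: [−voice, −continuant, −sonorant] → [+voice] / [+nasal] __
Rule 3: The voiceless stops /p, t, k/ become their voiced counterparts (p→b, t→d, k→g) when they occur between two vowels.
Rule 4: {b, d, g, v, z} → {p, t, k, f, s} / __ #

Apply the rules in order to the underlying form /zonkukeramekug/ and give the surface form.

zongugerameguk

Rule 1 (intervocalic voicing): /k/ is a voiceless obstruent between vowels /u/ and /e/, so it voices to [g]. /k/ is a voiceless obstruent between vowels /e/ and /u/, so it voices to [g]. /zonkukeramekug/ → zonkugeramegug.
Rule 2 (post-nasal voicing): /k/ is a voiceless stop immediately after the nasal /n/, so it voices to [g]. /zonkugeramegug/ → zongugeramegug.
Rule 3 (intervocalic voicing): no segment meets the environment; /zongugeramegug/ is unchanged.
Rule 4 (final devoicing): /g/ is a voiced obstruent in word-final position, so it devoices to [k]. /zongugeramegug/ → zongugerameguk.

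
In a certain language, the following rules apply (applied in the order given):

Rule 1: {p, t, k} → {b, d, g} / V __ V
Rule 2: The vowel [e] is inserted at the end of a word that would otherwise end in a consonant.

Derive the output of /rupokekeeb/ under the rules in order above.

Rule 1 (intervocalic voicing): /p/ is a voiceless stop between vowels /u/ and /o/, so it voices to [b]. /k/ is a voiceless stop between vowels /o/ and /e/, so it voices to [g]. /k/ is a voiceless stop between vowels /e/ and /e/, so it voices to [g]. /rupokekeeb/ → rubogegeeb.
Rule 2 (final e-epenthesis): the form ends in the consonant /b/, so [e] is inserted word-finally. /rubogegeeb/ → rubogegeebe.

rubogegeebe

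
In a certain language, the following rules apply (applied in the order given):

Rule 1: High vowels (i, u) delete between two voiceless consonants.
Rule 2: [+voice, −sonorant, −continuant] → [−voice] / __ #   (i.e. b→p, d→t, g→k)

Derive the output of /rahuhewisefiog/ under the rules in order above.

Rule 1 (high vowel syncope): /u/ is a high vowel flanked by voiceless consonants /h/ and /h/, so it deletes. /rahuhewisefiog/ → rahhewisefiog.
Rule 2 (final devoicing): /g/ is a voiced stop in word-final position, so it devoices to [k]. /rahhewisefiog/ → rahhewisefiok.

rahhewisefiok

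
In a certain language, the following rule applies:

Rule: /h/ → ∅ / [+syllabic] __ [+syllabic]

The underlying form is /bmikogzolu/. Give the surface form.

bmikogzolu

No segment of /bmikogzolu/ meets the structural description of the rule, so the form surfaces unchanged.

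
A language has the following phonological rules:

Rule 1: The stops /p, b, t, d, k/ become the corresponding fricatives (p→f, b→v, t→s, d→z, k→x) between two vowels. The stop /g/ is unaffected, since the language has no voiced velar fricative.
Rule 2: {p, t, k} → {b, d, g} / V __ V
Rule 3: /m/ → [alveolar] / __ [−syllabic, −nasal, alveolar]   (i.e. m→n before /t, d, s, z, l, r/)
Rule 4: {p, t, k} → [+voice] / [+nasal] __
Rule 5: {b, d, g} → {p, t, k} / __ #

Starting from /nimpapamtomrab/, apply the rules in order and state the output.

Rule 1 (intervocalic spirantization): /p/ is a stop between vowels /a/ and /a/, so it spirantizes to the fricative [f]. /nimpapamtomrab/ → nimpafamtomrab.
Rule 2 (intervocalic voicing): no segment meets the environment; /nimpafamtomrab/ is unchanged.
Rule 3 (nasal place assimilation): /m/ precedes the alveolar consonant /t/, so it assimilates in place to [n]. /m/ precedes the alveolar consonant /r/, so it assimilates in place to [n]. /nimpafamtomrab/ → nimpafantonrab.
Rule 4 (post-nasal voicing): /p/ is a voiceless stop immediately after the nasal /m/, so it voices to [b]. /t/ is a voiceless stop immediately after the nasal /n/, so it voices to [d]. /nimpafantonrab/ → nimbafandonrab.
Rule 5 (final devoicing): /b/ is a voiced stop in word-final position, so it devoices to [p]. /nimbafandonrab/ → nimbafandonrap.

nimbafandonrap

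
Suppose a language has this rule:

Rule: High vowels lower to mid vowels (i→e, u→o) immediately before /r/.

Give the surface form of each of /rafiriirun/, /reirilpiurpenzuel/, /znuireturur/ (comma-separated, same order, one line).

/rafiriirun/: /i/ is a high vowel immediately before /r/, so it lowers to [e]. /i/ is a high vowel immediately before /r/, so it lowers to [e]. → [raferierun].
/reirilpiurpenzuel/: /i/ is a high vowel immediately before /r/, so it lowers to [e]. /u/ is a high vowel immediately before /r/, so it lowers to [o]. → [reerilpiorpenzuel].
/znuireturur/: /i/ is a high vowel immediately before /r/, so it lowers to [e]. /u/ is a high vowel immediately before /r/, so it lowers to [o]. /u/ is a high vowel immediately before /r/, so it lowers to [o]. → [znueretoror].

raferierun, reerilpiorpenzuel, znueretoror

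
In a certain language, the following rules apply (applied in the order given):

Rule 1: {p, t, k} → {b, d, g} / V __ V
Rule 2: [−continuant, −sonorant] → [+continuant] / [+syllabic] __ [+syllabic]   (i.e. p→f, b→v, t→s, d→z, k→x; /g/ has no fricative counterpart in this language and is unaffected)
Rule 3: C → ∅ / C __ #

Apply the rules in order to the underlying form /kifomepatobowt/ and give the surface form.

Rule 1 (intervocalic voicing): /p/ is a voiceless stop between vowels /e/ and /a/, so it voices to [b]. /t/ is a voiceless stop between vowels /a/ and /o/, so it voices to [d]. /kifomepatobowt/ → kifomebadobowt.
Rule 2 (intervocalic spirantization): /b/ is a stop between vowels /e/ and /a/, so it spirantizes to the fricative [v]. /d/ is a stop between vowels /a/ and /o/, so it spirantizes to the fricative [z]. /b/ is a stop between vowels /o/ and /o/, so it spirantizes to the fricative [v]. /kifomebadobowt/ → kifomevazovowt.
Rule 3 (final cluster simplification): /t/ is the second consonant of a word-final cluster /wt/, so it deletes. /kifomevazovowt/ → kifomevazovow.

kifomevazovow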